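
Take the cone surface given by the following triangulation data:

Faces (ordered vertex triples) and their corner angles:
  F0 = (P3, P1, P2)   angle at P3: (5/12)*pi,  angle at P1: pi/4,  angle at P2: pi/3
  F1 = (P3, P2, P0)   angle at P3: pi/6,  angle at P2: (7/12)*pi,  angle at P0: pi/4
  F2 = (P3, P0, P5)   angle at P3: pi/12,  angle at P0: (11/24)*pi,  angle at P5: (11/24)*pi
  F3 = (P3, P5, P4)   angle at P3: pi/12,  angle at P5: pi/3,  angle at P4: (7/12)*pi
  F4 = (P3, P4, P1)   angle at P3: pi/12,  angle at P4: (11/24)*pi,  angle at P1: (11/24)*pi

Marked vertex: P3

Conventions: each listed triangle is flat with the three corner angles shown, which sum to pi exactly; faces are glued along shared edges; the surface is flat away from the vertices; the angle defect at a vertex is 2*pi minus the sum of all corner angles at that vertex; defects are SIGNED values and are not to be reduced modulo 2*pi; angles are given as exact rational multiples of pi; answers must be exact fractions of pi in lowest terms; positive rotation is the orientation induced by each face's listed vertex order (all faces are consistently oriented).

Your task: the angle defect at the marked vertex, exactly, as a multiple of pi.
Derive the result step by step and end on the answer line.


Sum of corner angles at P3: (5/6)*pi
defect = 2*pi - (5/6)*pi

Answer: defect(P3) = (7/6)*pi


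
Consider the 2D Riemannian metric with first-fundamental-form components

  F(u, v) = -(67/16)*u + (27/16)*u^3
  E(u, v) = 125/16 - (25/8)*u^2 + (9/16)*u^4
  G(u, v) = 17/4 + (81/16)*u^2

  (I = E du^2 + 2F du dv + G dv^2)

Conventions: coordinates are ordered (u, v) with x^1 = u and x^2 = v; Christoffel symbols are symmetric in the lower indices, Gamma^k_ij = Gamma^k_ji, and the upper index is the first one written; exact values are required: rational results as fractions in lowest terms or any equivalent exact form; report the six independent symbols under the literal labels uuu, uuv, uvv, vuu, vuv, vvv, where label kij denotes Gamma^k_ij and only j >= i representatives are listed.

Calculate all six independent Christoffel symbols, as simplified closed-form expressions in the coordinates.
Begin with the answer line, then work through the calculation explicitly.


Answer: Gamma_uuu = (-729*u^5 + 4410*u^3 - 7889*u)/(180*u^4 + 2236*u^2 + 8500), Gamma_uuv = (-2187*u^4 + 5427*u^2)/(180*u^4 + 2236*u^2 + 8500), Gamma_uvv = (-6561*u^3 - 5508*u)/(180*u^4 + 2236*u^2 + 8500), Gamma_vuu = (243*u^6 - 2097*u^4 + 10125*u^2 - 8375)/(180*u^4 + 2236*u^2 + 8500), Gamma_vuv = (729*u^5 - 4050*u^3 + 10125*u)/(180*u^4 + 2236*u^2 + 8500), Gamma_vvv = (2187*u^4 - 5427*u^2)/(180*u^4 + 2236*u^2 + 8500)

E = 125/16 - (25/8)*u^2 + (9/16)*u^4; F = -(67/16)*u + (27/16)*u^3; G = 17/4 + (81/16)*u^2
Gamma^k_ij = (1/2) g^{kl} (d_i g_jl + d_j g_il - d_l g_ij), with g^inv = (1/(EG-F^2)) [[G, -F], [-F, E]]
first partials: E_u = -(25/4)*u + (9/4)*u^3, E_v = 0, F_u = -67/16 + (81/16)*u^2, F_v = 0, G_u = (81/8)*u, G_v = 0
D = EG - F^2 = 2125/64 + (559/64)*u^2 + (45/64)*u^4
expanded: Gamma^u_uu = (G E_u - 2F F_u + F E_v)/(2D), Gamma^u_uv = (G E_v - F G_u)/(2D), Gamma^u_vv = (2G F_v - G G_u - F G_v)/(2D), Gamma^v_uu = (2E F_u - E E_v - F E_u)/(2D), Gamma^v_uv = (E G_u - F E_v)/(2D), Gamma^v_vv = (E G_v - 2F F_v + F G_u)/(2D); substitute and cancel common factors


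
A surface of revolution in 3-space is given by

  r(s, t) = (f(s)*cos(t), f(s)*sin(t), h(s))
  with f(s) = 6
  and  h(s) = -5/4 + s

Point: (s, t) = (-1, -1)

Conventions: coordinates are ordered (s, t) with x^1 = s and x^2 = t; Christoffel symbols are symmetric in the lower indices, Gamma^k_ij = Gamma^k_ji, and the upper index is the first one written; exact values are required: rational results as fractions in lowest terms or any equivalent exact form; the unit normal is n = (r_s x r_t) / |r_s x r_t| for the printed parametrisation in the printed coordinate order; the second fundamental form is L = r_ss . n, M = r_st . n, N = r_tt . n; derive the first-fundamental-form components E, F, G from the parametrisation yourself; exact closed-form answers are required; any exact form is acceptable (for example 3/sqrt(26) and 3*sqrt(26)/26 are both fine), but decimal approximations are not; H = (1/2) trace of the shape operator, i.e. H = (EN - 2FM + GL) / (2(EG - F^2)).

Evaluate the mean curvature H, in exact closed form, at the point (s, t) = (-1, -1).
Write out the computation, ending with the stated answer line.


f = 6, f' = 0, f'' = 0, h' = 1, h'' = 0
E = 1, F = 0, G = 36; answer radicand W^2 = 1
unnormalised second-form numerators: l = 0, m = 0, n = 6; L = l/sqrt(1), and similarly M = m/sqrt(W^2), N = n/sqrt(W^2)
H = (E*n - 2*F*m + G*l) / (2*(EG - F^2)*sqrt(W^2)); E*n - 2*F*m + G*l = 6, EG - F^2 = 36, so H = (1/12)/sqrt(1)

Answer: H = 1/12


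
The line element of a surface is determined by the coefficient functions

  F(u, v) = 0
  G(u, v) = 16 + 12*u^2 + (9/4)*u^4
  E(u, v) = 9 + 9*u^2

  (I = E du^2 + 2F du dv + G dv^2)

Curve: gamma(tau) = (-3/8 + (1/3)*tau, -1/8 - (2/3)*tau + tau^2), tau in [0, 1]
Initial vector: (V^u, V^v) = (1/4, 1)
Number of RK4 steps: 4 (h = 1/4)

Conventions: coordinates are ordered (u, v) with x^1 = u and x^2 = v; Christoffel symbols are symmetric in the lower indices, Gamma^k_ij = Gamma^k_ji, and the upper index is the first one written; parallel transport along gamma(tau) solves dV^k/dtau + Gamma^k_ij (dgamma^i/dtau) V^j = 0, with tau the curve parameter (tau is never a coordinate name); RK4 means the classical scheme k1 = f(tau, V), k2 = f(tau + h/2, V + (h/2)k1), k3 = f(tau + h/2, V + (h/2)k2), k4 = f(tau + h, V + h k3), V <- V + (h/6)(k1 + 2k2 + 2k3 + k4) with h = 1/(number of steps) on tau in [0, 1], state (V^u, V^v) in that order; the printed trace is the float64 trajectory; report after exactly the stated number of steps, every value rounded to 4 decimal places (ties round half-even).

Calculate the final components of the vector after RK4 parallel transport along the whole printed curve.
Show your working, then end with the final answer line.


gamma'(tau) = (1/3, -2/3 + 2*tau); f(tau, V)^k = -Gamma^k_ij(gamma(tau)) gamma'^i(tau) V^j; h = 1/4; intermediate values shown to 6 dp
curve data and Christoffel symbols at the stage parameters:
  tau = 0.000000: gamma = (-0.375000, -0.125000), gamma' = (0.333333, -0.666667); Gamma_uuu = -0.328767, Gamma_uuv = 0.000000, Gamma_uvv = 0.461473, Gamma_vuu = 0.000000, Gamma_vuv = -0.267161, Gamma_vvv = 0.000000
  tau = 0.125000: gamma = (-0.333333, -0.192708), gamma' = (0.333333, -0.416667); Gamma_uuu = -0.300000, Gamma_uuv = 0.000000, Gamma_uvv = 0.416667, Gamma_vuu = 0.000000, Gamma_vuv = -0.240000, Gamma_vvv = 0.000000
  tau = 0.250000: gamma = (-0.291667, -0.229167), gamma' = (0.333333, -0.166667); Gamma_uuu = -0.268800, Gamma_uuv = 0.000000, Gamma_uvv = 0.369833, Gamma_vuu = 0.000000, Gamma_vuv = -0.211987, Gamma_vvv = 0.000000
  tau = 0.375000: gamma = (-0.250000, -0.234375), gamma' = (0.333333, 0.083333); Gamma_uuu = -0.235294, Gamma_uuv = 0.000000, Gamma_uvv = 0.321078, Gamma_vuu = 0.000000, Gamma_vuv = -0.183206, Gamma_vvv = 0.000000
  tau = 0.500000: gamma = (-0.208333, -0.208333), gamma' = (0.333333, 0.333333); Gamma_uuu = -0.199667, Gamma_uuv = 0.000000, Gamma_uvv = 0.270556, Gamma_vuu = 0.000000, Gamma_vuv = -0.153748, Gamma_vvv = 0.000000
  tau = 0.625000: gamma = (-0.166667, -0.151042), gamma' = (0.333333, 0.583333); Gamma_uuu = -0.162162, Gamma_uuv = 0.000000, Gamma_uvv = 0.218468, Gamma_vuu = 0.000000, Gamma_vuv = -0.123711, Gamma_vvv = 0.000000
  tau = 0.750000: gamma = (-0.125000, -0.062500), gamma' = (0.333333, 0.833333); Gamma_uuu = -0.123077, Gamma_uuv = 0.000000, Gamma_uvv = 0.165064, Gamma_vuu = 0.000000, Gamma_vuv = -0.093204, Gamma_vvv = 0.000000
  tau = 0.875000: gamma = (-0.083333, 0.057292), gamma' = (0.333333, 1.083333); Gamma_uuu = -0.082759, Gamma_uuv = 0.000000, Gamma_uvv = 0.110632, Gamma_vuu = 0.000000, Gamma_vuv = -0.062338, Gamma_vvv = 0.000000
  tau = 1.000000: gamma = (-0.041667, 0.208333), gamma' = (0.333333, 1.333333); Gamma_uuu = -0.041594, Gamma_uuv = 0.000000, Gamma_uvv = 0.055495, Gamma_vuu = 0.000000, Gamma_vuv = -0.031230, Gamma_vvv = 0.000000
step 0: V^u = 0.2500, V^v = 1.0000
step 1: k1 = (0.335046, 0.044527), k2 = (0.203765, 0.051257), k3 = (0.202271, 0.052966), k4 = (0.089386, 0.060979); V <- V + (h/6)(k1 + 2k2 + 2k3 + k4): V^u = 0.3015, V^v = 1.0131
step 2: k1 = (0.089461, 0.060934), k2 = (-0.002785, 0.067107), k3 = (-0.003710, 0.066978), k4 = (-0.072869, 0.068183); V <- V + (h/6)(k1 + 2k2 + 2k3 + k4): V^u = 0.3017, V^v = 1.0296
step 3: k1 = (-0.072780, 0.068228), k2 = (-0.116489, 0.063924), k3 = (-0.116715, 0.063508), k4 = (-0.132635, 0.053646); V <- V + (h/6)(k1 + 2k2 + 2k3 + k4): V^u = 0.2737, V^v = 1.0453
step 4: k1 = (-0.132561, 0.053733), k2 = (-0.118997, 0.039224), k3 = (-0.118733, 0.039301), k4 = (-0.074692, 0.021144); V <- V + (h/6)(k1 + 2k2 + 2k3 + k4): V^u = 0.2452, V^v = 1.0550

Answer: V^u = 0.2452, V^v = 1.0550


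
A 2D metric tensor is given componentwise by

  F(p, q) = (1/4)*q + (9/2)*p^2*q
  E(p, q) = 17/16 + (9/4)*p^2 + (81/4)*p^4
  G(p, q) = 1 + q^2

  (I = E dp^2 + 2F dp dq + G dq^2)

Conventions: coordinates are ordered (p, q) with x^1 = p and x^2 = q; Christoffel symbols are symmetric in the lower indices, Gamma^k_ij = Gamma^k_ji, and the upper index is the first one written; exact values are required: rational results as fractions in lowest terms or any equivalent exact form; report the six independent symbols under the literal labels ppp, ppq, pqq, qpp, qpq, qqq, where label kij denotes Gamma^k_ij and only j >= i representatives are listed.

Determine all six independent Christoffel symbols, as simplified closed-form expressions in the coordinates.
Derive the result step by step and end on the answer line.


E = 17/16 + (9/4)*p^2 + (81/4)*p^4; F = (1/4)*q + (9/2)*p^2*q; G = 1 + q^2
Gamma^k_ij = (1/2) g^{kl} (d_i g_jl + d_j g_il - d_l g_ij), with g^inv = (1/(EG-F^2)) [[G, -F], [-F, E]]
first partials: E_p = (9/2)*p + 81*p^3, E_q = 0, F_p = 9*p*q, F_q = 1/4 + (9/2)*p^2, G_p = 0, G_q = 2*q
D = EG - F^2 = 17/16 + q^2 + (9/4)*p^2 + (81/4)*p^4
expanded: Gamma^p_pp = (G E_p - 2F F_p + F E_q)/(2D), Gamma^p_pq = (G E_q - F G_p)/(2D), Gamma^p_qq = (2G F_q - G G_p - F G_q)/(2D), Gamma^q_pp = (2E F_p - E E_q - F E_p)/(2D), Gamma^q_pq = (E G_p - F E_q)/(2D), Gamma^q_qq = (E G_q - 2F F_q + F G_p)/(2D); substitute and cancel common factors

Answer: Gamma_ppp = (648*p^3 + 36*p)/(324*p^4 + 36*p^2 + 16*q^2 + 17), Gamma_ppq = 0, Gamma_pqq = (72*p^2 + 4)/(324*p^4 + 36*p^2 + 16*q^2 + 17), Gamma_qpp = 144*p*q/(324*p^4 + 36*p^2 + 16*q^2 + 17), Gamma_qpq = 0, Gamma_qqq = 16*q/(324*p^4 + 36*p^2 + 16*q^2 + 17)


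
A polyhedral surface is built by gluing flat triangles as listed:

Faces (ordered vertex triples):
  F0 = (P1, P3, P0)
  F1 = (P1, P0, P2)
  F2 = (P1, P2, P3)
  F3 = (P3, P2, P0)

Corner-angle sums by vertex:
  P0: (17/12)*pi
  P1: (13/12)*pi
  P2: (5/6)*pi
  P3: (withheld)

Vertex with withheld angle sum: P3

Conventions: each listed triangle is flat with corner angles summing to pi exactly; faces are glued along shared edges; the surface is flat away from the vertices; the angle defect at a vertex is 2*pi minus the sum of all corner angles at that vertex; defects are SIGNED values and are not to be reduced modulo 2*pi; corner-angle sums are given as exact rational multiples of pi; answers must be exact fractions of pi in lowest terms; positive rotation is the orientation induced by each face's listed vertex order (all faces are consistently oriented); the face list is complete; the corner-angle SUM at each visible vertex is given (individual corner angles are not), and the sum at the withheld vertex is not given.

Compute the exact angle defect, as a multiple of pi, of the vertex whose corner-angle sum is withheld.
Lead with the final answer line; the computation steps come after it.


Answer: defect(P3) = (4/3)*pi

V = 4, E = 6, F = 4; chi = V - E + F = 2
Gauss-Bonnet: total defect = 2*pi*chi = 4*pi; visible defects sum to (8/3)*pi


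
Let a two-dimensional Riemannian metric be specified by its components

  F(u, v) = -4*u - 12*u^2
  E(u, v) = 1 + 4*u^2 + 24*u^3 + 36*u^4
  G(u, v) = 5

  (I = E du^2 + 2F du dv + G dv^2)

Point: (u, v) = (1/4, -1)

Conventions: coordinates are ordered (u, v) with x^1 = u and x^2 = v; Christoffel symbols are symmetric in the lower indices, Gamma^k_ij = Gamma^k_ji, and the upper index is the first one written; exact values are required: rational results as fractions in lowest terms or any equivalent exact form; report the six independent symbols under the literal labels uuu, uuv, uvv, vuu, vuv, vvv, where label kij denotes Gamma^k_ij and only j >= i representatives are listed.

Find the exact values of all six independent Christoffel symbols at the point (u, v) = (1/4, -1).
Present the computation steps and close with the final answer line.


E = 113/64, F = -7/4, G = 5 at the point
E_u = 35/4, E_v = 0, F_u = -10, F_v = 0, G_u = 0, G_v = 0
EG - F^2 = 369/64;  g^inv = (64/369) * [[5, 7/4], [7/4, 113/64]]
first-kind symbols [ij,l] = (1/2)(d_i g_jl + d_j g_il - d_l g_ij): [uu,u] = E_u/2 = 35/8, [uu,v] = F_u - E_v/2 = -10, [uv,u] = E_v/2 = 0, [uv,v] = G_u/2 = 0, [vv,u] = F_v - G_u/2 = 0, [vv,v] = G_v/2 = 0
Gamma^u_ij = (G*[ij,u] - F*[ij,v])/(EG - F^2), Gamma^v_ij = (E*[ij,v] - F*[ij,u])/(EG - F^2)

Answer: Gamma_uuu = 280/369, Gamma_uuv = 0, Gamma_uvv = 0, Gamma_vuu = -640/369, Gamma_vuv = 0, Gamma_vvv = 0


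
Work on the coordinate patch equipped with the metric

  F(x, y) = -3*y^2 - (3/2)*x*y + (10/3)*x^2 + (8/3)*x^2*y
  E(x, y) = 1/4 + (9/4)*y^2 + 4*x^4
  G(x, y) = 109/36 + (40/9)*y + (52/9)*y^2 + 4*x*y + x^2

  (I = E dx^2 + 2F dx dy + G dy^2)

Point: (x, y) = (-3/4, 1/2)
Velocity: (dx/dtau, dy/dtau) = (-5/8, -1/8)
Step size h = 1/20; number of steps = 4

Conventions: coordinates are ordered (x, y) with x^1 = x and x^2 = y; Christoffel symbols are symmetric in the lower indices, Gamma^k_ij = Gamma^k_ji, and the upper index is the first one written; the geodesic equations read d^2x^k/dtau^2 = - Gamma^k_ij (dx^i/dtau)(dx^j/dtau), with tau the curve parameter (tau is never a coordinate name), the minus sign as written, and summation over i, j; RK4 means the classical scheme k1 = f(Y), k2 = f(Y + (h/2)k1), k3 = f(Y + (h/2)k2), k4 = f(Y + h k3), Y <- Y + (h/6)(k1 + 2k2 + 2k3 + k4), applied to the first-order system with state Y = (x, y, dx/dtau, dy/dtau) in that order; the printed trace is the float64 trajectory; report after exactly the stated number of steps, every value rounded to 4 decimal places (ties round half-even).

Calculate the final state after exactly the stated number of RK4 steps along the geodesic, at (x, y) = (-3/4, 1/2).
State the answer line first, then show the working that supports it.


Answer: x = -0.8808, y = 0.4911, dx/dtau = -0.6842, dy/dtau = 0.0472

f(Y) = (dx/dtau, dy/dtau, -Gamma^x_ij Y'^i Y'^j, -Gamma^y_ij Y'^i Y'^j) with the Gammas evaluated at the stage position; h = 0.050000; intermediate values shown to 6 dp
step 0: x = -0.7500, y = 0.5000, dx/dtau = -0.6250, dy/dtau = -0.1250
step 1:
  k1: at (x, y) = (-0.750000, 0.500000), (dx/dtau, dy/dtau) = (-0.625000, -0.125000); Gamma_xxx = 0.365831, Gamma_xxy = 0.974253, Gamma_xyy = -2.059062, Gamma_yxx = -1.696510, Gamma_yxy = -0.369074, Gamma_yyy = 1.499072; k1 = (-0.625000, -0.125000, -0.262957, 0.696944)
  k2: at (x, y) = (-0.765625, 0.496875), (dx/dtau, dy/dtau) = (-0.631574, -0.107576); Gamma_xxx = 0.417333, Gamma_xxy = 0.981556, Gamma_xyy = -2.019483, Gamma_yxx = -1.757443, Gamma_yxy = -0.399027, Gamma_yyy = 1.524850; k2 = (-0.631574, -0.107576, -0.276476, 0.737594)
  k3: at (x, y) = (-0.765789, 0.497311), (dx/dtau, dy/dtau) = (-0.631912, -0.106560); Gamma_xxx = 0.416279, Gamma_xxy = 0.980587, Gamma_xyy = -2.019312, Gamma_yxx = -1.756991, Gamma_yxy = -0.398461, Gamma_yyy = 1.524764; k3 = (-0.631912, -0.106560, -0.275355, 0.737937)
  k4: at (x, y) = (-0.781596, 0.494672), (dx/dtau, dy/dtau) = (-0.638768, -0.088103); Gamma_xxx = 0.468740, Gamma_xxy = 0.988693, Gamma_xyy = -1.978749, Gamma_yxx = -1.820961, Gamma_yxy = -0.429460, Gamma_yyy = 1.548953; k4 = (-0.638768, -0.088103, -0.287180, 0.779311)
  Y <- Y + (h/6)(k1 + 2k2 + 2k3 + k4): x = -0.7816, y = 0.4947, dx/dtau = -0.6388, dy/dtau = -0.0881
step 2:
  k1: at (x, y) = (-0.781589, 0.494655), (dx/dtau, dy/dtau) = (-0.638782, -0.088106); Gamma_xxx = 0.468783, Gamma_xxy = 0.988732, Gamma_xyy = -1.978751, Gamma_yxx = -1.820981, Gamma_yxy = -0.429484, Gamma_yyy = 1.548955; k1 = (-0.638782, -0.088106, -0.287215, 0.779356)
  k2: at (x, y) = (-0.797559, 0.492453), (dx/dtau, dy/dtau) = (-0.645962, -0.068622); Gamma_xxx = 0.522307, Gamma_xxy = 0.997745, Gamma_xyy = -1.937174, Gamma_yxx = -1.888186, Gamma_yxy = -0.461680, Gamma_yyy = 1.571431; k2 = (-0.645962, -0.068622, -0.297274, 0.821408)
  k3: at (x, y) = (-0.797739, 0.492940), (dx/dtau, dy/dtau) = (-0.646213, -0.067571); Gamma_xxx = 0.520997, Gamma_xxy = 0.996550, Gamma_xyy = -1.937203, Gamma_yxx = -1.887546, Gamma_yxy = -0.460929, Gamma_yyy = 1.571449; k3 = (-0.646213, -0.067571, -0.295748, 0.821302)
  k4: at (x, y) = (-0.813900, 0.491277), (dx/dtau, dy/dtau) = (-0.653569, -0.047041); Gamma_xxx = 0.575121, Gamma_xxy = 1.006075, Gamma_xyy = -1.894834, Gamma_yxx = -1.957821, Gamma_yxy = -0.494103, Gamma_yyy = 1.592208; k4 = (-0.653569, -0.047041, -0.303334, 0.863146)
  Y <- Y + (h/6)(k1 + 2k2 + 2k3 + k4): x = -0.8139, y = 0.4913, dx/dtau = -0.6536, dy/dtau = -0.0470
step 3:
  k1: at (x, y) = (-0.813895, 0.491259), (dx/dtau, dy/dtau) = (-0.653587, -0.047040); Gamma_xxx = 0.575175, Gamma_xxy = 1.006121, Gamma_xyy = -1.894825, Gamma_yxx = -1.957853, Gamma_yxy = -0.494135, Gamma_yyy = 1.592207; k1 = (-0.653587, -0.047040, -0.303373, 0.863207)
  k2: at (x, y) = (-0.830235, 0.490083), (dx/dtau, dy/dtau) = (-0.661171, -0.025459); Gamma_xxx = 0.630000, Gamma_xxy = 1.016245, Gamma_xyy = -1.851648, Gamma_yxx = -2.031398, Gamma_yxy = -0.528430, Gamma_yyy = 1.611149; k2 = (-0.661171, -0.025459, -0.308416, 0.904765)
  k3: at (x, y) = (-0.830425, 0.490623), (dx/dtau, dy/dtau) = (-0.661297, -0.024421); Gamma_xxx = 0.628385, Gamma_xxy = 1.014785, Gamma_xyy = -1.851950, Gamma_yxx = -2.030498, Gamma_yxy = -0.527440, Gamma_yyy = 1.611319; k3 = (-0.661297, -0.024421, -0.306473, 0.904039)
  k4: at (x, y) = (-0.846960, 0.490038), (dx/dtau, dy/dtau) = (-0.668910, -0.001838); Gamma_xxx = 0.683327, Gamma_xxy = 1.025018, Gamma_xyy = -1.808353, Gamma_yxx = -2.106987, Gamma_yxy = -0.562513, Gamma_yyy = 1.628545; k4 = (-0.668910, -0.001838, -0.308262, 0.944129)
  Y <- Y + (h/6)(k1 + 2k2 + 2k3 + k4): x = -0.8470, y = 0.4900, dx/dtau = -0.6689, dy/dtau = -0.0018
step 4:
  k1: at (x, y) = (-0.846957, 0.490020), (dx/dtau, dy/dtau) = (-0.668932, -0.001832); Gamma_xxx = 0.683393, Gamma_xxy = 1.025069, Gamma_xyy = -1.808330, Gamma_yxx = -2.107034, Gamma_yxy = -0.562555, Gamma_yyy = 1.628540; k1 = (-0.668932, -0.001832, -0.308304, 0.944207)
  k2: at (x, y) = (-0.863681, 0.489975), (dx/dtau, dy/dtau) = (-0.676639, 0.021773); Gamma_xxx = 0.738550, Gamma_xxy = 1.035475, Gamma_xyy = -1.764314, Gamma_yxx = -2.186658, Gamma_yxy = -0.598531, Gamma_yyy = 1.643991; k2 = (-0.676639, 0.021773, -0.306791, 0.982726)
  k3: at (x, y) = (-0.863873, 0.490565), (dx/dtau, dy/dtau) = (-0.676601, 0.022736); Gamma_xxx = 0.736578, Gamma_xxy = 1.033718, Gamma_xyy = -1.764954, Gamma_yxx = -2.185413, Gamma_yxy = -0.597240, Gamma_yyy = 1.644369; k3 = (-0.676601, 0.022736, -0.304481, 0.981234)
  k4: at (x, y) = (-0.880787, 0.491157), (dx/dtau, dy/dtau) = (-0.684156, 0.047230); Gamma_xxx = 0.791250, Gamma_xxy = 1.043724, Gamma_xyy = -1.721067, Gamma_yxx = -2.267648, Gamma_yxy = -0.633632, Gamma_yyy = 1.658281; k4 = (-0.684156, 0.047230, -0.299070, 1.016768)
  Y <- Y + (h/6)(k1 + 2k2 + 2k3 + k4): x = -0.8808, y = 0.4911, dx/dtau = -0.6842, dy/dtau = 0.0472


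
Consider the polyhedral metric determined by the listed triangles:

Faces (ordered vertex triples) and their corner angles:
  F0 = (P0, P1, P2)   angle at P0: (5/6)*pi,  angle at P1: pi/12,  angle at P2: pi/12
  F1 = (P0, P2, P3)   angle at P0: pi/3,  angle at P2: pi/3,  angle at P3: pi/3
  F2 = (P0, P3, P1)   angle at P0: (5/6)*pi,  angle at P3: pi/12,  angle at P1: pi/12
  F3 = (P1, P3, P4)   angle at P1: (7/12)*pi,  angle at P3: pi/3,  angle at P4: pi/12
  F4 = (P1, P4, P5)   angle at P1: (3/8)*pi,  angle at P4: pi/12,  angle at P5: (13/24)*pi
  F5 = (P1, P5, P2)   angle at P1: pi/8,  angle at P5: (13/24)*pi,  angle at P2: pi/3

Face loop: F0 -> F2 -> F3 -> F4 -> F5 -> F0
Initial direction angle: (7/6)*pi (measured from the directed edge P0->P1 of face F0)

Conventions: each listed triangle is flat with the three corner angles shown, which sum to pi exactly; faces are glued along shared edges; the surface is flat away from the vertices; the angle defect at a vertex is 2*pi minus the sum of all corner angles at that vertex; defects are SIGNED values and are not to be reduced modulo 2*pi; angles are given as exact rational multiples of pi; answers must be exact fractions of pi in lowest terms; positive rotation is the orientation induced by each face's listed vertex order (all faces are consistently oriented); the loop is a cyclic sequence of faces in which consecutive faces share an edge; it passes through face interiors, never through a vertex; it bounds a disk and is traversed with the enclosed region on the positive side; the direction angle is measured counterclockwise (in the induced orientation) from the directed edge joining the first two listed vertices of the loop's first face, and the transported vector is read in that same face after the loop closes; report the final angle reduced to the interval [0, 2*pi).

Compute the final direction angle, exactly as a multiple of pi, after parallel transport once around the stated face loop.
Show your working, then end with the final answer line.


enclosed vertex P1: corner angles sum to (5/4)*pi, defect = 2*pi - (5/4)*pi = (3/4)*pi
by Gauss-Bonnet the loop rotates the vector by the enclosed defect sum (positive orientation, mod 2*pi)
final angle = (7/6)*pi + (3/4)*pi = (23/12)*pi (mod 2*pi)

Answer: final direction angle = (23/12)*pi


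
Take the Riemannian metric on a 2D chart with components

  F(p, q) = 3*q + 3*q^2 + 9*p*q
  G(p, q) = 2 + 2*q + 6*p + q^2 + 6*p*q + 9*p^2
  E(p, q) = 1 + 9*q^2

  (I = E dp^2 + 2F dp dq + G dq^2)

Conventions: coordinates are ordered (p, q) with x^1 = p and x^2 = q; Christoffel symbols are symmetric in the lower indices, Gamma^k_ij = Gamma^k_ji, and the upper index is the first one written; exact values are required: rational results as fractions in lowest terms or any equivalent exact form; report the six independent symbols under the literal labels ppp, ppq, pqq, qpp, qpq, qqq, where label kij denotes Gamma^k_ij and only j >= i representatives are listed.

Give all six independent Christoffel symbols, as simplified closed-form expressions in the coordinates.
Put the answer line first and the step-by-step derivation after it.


Answer: Gamma_ppp = 0, Gamma_ppq = 9*q/(9*p^2 + 6*p*q + 6*p + 10*q^2 + 2*q + 2), Gamma_pqq = 3*q/(9*p^2 + 6*p*q + 6*p + 10*q^2 + 2*q + 2), Gamma_qpp = 0, Gamma_qpq = (9*p + 3*q + 3)/(9*p^2 + 6*p*q + 6*p + 10*q^2 + 2*q + 2), Gamma_qqq = (3*p + q + 1)/(9*p^2 + 6*p*q + 6*p + 10*q^2 + 2*q + 2)

E = 1 + 9*q^2; F = 3*q + 3*q^2 + 9*p*q; G = 2 + 2*q + 6*p + q^2 + 6*p*q + 9*p^2
Gamma^k_ij = (1/2) g^{kl} (d_i g_jl + d_j g_il - d_l g_ij), with g^inv = (1/(EG-F^2)) [[G, -F], [-F, E]]
first partials: E_p = 0, E_q = 18*q, F_p = 9*q, F_q = 3 + 6*q + 9*p, G_p = 6 + 6*q + 18*p, G_q = 2 + 2*q + 6*p
D = EG - F^2 = 2 + 2*q + 6*p + 10*q^2 + 6*p*q + 9*p^2
expanded: Gamma^p_pp = (G E_p - 2F F_p + F E_q)/(2D), Gamma^p_pq = (G E_q - F G_p)/(2D), Gamma^p_qq = (2G F_q - G G_p - F G_q)/(2D), Gamma^q_pp = (2E F_p - E E_q - F E_p)/(2D), Gamma^q_pq = (E G_p - F E_q)/(2D), Gamma^q_qq = (E G_q - 2F F_q + F G_p)/(2D); substitute and cancel common factors


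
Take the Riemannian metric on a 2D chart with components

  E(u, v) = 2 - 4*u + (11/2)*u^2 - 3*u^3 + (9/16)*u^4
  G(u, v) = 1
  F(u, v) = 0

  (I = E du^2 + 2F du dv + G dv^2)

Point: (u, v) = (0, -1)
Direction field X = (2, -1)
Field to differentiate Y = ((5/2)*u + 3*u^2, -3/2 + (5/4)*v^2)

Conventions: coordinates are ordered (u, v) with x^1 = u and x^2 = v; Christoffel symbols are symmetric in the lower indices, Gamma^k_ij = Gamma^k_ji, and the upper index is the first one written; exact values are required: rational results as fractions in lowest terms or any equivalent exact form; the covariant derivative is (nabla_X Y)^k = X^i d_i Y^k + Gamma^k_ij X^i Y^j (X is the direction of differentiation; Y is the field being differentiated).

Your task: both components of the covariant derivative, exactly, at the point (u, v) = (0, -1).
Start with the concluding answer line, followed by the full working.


Answer: (nabla_X Y)^u = 5, (nabla_X Y)^v = 5/2

E = 2, F = 0, G = 1 at the point
E_u = -4, E_v = 0, F_u = 0, F_v = 0, G_u = 0, G_v = 0
EG - F^2 = 2;  g^inv = (1/2) * [[1, 0], [0, 2]]
first-kind symbols [ij,l] = (1/2)(d_i g_jl + d_j g_il - d_l g_ij): [uu,u] = E_u/2 = -2, [uu,v] = F_u - E_v/2 = 0, [uv,u] = E_v/2 = 0, [uv,v] = G_u/2 = 0, [vv,u] = F_v - G_u/2 = 0, [vv,v] = G_v/2 = 0
Gamma^u_ij = (G*[ij,u] - F*[ij,v])/(EG - F^2), Gamma^v_ij = (E*[ij,v] - F*[ij,u])/(EG - F^2)
Gamma_uuu = -1, Gamma_uuv = 0, Gamma_uvv = 0, Gamma_vuu = 0, Gamma_vuv = 0, Gamma_vvv = 0
X = (2, -1), Y = (0, -1/4) at the point


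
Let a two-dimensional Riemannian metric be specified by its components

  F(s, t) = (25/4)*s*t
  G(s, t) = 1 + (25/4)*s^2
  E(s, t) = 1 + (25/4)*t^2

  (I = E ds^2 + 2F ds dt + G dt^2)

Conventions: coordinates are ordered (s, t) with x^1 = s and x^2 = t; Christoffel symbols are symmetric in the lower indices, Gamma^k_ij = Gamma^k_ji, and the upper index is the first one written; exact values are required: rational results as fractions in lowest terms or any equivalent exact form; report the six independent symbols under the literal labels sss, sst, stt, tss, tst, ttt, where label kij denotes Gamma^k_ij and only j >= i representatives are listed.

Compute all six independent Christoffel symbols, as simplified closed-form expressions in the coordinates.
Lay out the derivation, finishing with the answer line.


E = 1 + (25/4)*t^2; F = (25/4)*s*t; G = 1 + (25/4)*s^2
Gamma^k_ij = (1/2) g^{kl} (d_i g_jl + d_j g_il - d_l g_ij), with g^inv = (1/(EG-F^2)) [[G, -F], [-F, E]]
first partials: E_s = 0, E_t = (25/2)*t, F_s = (25/4)*t, F_t = (25/4)*s, G_s = (25/2)*s, G_t = 0
D = EG - F^2 = 1 + (25/4)*t^2 + (25/4)*s^2
expanded: Gamma^s_ss = (G E_s - 2F F_s + F E_t)/(2D), Gamma^s_st = (G E_t - F G_s)/(2D), Gamma^s_tt = (2G F_t - G G_s - F G_t)/(2D), Gamma^t_ss = (2E F_s - E E_t - F E_s)/(2D), Gamma^t_st = (E G_s - F E_t)/(2D), Gamma^t_tt = (E G_t - 2F F_t + F G_s)/(2D); substitute and cancel common factors

Answer: Gamma_sss = 0, Gamma_sst = 25*t/(25*s^2 + 25*t^2 + 4), Gamma_stt = 0, Gamma_tss = 0, Gamma_tst = 25*s/(25*s^2 + 25*t^2 + 4), Gamma_ttt = 0


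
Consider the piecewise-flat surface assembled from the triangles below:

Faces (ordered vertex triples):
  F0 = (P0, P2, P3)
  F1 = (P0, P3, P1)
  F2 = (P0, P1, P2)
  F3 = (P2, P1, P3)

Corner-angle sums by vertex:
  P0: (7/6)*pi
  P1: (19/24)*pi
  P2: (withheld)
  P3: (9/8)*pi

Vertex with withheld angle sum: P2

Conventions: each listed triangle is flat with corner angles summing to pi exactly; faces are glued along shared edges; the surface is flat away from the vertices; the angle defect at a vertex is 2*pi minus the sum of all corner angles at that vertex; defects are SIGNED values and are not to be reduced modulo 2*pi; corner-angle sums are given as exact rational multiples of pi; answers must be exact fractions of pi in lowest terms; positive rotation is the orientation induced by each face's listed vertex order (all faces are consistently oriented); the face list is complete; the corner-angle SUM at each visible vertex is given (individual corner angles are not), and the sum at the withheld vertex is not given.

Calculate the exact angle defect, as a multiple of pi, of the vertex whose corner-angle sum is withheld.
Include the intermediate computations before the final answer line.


V = 4, E = 6, F = 4; chi = V - E + F = 2
Gauss-Bonnet: total defect = 2*pi*chi = 4*pi; visible defects sum to (35/12)*pi

Answer: defect(P2) = (13/12)*pi


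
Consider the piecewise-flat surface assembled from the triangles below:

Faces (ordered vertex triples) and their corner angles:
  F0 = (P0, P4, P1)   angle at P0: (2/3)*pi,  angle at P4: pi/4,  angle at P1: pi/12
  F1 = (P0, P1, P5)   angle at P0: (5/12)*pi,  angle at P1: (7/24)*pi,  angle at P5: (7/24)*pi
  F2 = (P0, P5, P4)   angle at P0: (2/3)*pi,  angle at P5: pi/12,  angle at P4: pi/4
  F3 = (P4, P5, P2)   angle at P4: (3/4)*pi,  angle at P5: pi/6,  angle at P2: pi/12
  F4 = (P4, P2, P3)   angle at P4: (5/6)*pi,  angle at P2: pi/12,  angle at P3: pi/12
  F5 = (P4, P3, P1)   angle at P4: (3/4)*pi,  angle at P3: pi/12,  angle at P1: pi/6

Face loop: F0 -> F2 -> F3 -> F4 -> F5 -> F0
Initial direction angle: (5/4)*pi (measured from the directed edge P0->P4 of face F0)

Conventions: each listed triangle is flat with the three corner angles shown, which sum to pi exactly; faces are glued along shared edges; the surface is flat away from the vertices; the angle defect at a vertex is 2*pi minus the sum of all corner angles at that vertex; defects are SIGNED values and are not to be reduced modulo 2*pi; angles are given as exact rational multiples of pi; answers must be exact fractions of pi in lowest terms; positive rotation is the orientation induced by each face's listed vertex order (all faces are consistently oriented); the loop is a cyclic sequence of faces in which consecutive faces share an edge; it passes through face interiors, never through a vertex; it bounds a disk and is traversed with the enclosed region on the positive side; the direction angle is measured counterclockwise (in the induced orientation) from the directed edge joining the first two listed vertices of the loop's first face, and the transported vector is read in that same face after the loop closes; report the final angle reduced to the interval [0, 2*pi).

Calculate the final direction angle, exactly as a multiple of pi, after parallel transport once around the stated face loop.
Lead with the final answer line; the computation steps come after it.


Answer: final direction angle = (5/12)*pi

enclosed vertex P4: corner angles sum to (17/6)*pi, defect = 2*pi - (17/6)*pi = (-5/6)*pi
final direction = starting direction + enclosed defect total, reduced mod 2*pi (induced orientation)
final angle = (5/4)*pi - (5/6)*pi = (5/12)*pi (mod 2*pi)


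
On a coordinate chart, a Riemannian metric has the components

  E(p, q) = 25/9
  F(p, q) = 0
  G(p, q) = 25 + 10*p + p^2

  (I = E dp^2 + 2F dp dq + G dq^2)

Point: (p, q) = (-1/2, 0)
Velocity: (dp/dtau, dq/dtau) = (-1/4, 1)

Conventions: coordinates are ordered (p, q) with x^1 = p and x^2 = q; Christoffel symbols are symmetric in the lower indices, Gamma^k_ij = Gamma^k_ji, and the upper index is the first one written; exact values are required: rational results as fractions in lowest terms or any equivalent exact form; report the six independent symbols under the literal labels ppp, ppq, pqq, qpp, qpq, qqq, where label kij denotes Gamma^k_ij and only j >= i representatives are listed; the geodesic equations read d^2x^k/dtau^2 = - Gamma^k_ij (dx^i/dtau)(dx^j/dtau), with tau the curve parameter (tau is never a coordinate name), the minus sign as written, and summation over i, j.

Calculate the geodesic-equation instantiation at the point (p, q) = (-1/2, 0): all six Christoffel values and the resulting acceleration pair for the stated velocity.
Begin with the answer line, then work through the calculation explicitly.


Answer: Gamma_ppp = 0, Gamma_ppq = 0, Gamma_pqq = -81/50, Gamma_qpp = 0, Gamma_qpq = 2/9, Gamma_qqq = 0; accelerations (d^2p/dtau^2, d^2q/dtau^2) = (81/50, 1/9)

E = 25/9, F = 0, G = 81/4 at the point
E_p = 0, E_q = 0, F_p = 0, F_q = 0, G_p = 9, G_q = 0
EG - F^2 = 225/4;  g^inv = (4/225) * [[81/4, 0], [0, 25/9]]
first-kind symbols [ij,l] = (1/2)(d_i g_jl + d_j g_il - d_l g_ij): [pp,p] = E_p/2 = 0, [pp,q] = F_p - E_q/2 = 0, [pq,p] = E_q/2 = 0, [pq,q] = G_p/2 = 9/2, [qq,p] = F_q - G_p/2 = -9/2, [qq,q] = G_q/2 = 0
Gamma^p_ij = (G*[ij,p] - F*[ij,q])/(EG - F^2), Gamma^q_ij = (E*[ij,q] - F*[ij,p])/(EG - F^2)
Gamma_ppp = 0, Gamma_ppq = 0, Gamma_pqq = -81/50, Gamma_qpp = 0, Gamma_qpq = 2/9, Gamma_qqq = 0
d^2p/dtau^2 = -(Gamma_ppp*(-1/4)^2 + 2*Gamma_ppq*(-1/4)*(1) + Gamma_pqq*(1)^2) = 81/50
d^2q/dtau^2 = -(Gamma_qpp*(-1/4)^2 + 2*Gamma_qpq*(-1/4)*(1) + Gamma_qqq*(1)^2) = 1/9


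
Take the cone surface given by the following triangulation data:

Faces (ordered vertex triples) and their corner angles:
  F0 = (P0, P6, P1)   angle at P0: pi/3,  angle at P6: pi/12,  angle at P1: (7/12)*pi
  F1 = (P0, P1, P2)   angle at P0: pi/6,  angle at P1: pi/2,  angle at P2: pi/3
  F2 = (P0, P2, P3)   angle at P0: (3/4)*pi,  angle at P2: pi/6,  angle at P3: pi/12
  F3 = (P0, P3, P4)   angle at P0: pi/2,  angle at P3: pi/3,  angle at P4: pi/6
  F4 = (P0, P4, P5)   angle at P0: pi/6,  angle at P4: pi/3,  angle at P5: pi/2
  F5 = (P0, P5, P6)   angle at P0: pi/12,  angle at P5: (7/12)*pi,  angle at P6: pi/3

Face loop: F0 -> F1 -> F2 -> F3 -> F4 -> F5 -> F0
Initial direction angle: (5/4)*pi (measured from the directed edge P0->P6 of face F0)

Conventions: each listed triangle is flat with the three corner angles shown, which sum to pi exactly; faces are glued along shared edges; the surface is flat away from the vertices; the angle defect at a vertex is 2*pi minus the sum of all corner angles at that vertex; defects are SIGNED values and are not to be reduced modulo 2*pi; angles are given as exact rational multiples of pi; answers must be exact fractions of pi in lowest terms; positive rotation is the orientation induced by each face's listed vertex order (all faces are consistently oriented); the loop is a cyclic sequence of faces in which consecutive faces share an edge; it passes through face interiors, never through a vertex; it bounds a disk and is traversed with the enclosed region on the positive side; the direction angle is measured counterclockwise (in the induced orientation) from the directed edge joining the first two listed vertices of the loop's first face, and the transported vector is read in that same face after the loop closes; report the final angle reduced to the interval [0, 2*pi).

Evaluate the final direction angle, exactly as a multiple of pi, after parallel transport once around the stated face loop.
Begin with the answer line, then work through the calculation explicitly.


Answer: final direction angle = (5/4)*pi

enclosed vertex P0: corner angles sum to 2*pi, defect = 2*pi - 2*pi = 0
the rotation equals the total enclosed defect, so the final angle is initial + defects (mod 2*pi)
final angle = (5/4)*pi + 0 = (5/4)*pi (mod 2*pi)


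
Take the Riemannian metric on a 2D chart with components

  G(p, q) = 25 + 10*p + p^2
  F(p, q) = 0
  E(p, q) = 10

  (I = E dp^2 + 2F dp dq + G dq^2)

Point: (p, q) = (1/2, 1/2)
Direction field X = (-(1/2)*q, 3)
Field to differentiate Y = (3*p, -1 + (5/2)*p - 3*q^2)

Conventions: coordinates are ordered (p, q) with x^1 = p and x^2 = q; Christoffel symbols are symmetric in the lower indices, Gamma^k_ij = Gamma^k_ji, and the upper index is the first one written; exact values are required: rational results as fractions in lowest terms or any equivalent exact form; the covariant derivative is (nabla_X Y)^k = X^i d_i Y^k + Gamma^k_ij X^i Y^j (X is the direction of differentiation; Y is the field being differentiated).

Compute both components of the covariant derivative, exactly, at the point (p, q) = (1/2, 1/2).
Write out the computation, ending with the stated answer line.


E = 10, F = 0, G = 121/4 at the point
E_p = 0, E_q = 0, F_p = 0, F_q = 0, G_p = 11, G_q = 0
EG - F^2 = 605/2;  g^inv = (2/605) * [[121/4, 0], [0, 10]]
first-kind symbols [ij,l] = (1/2)(d_i g_jl + d_j g_il - d_l g_ij): [pp,p] = E_p/2 = 0, [pp,q] = F_p - E_q/2 = 0, [pq,p] = E_q/2 = 0, [pq,q] = G_p/2 = 11/2, [qq,p] = F_q - G_p/2 = -11/2, [qq,q] = G_q/2 = 0
Gamma^p_ij = (G*[ij,p] - F*[ij,q])/(EG - F^2), Gamma^q_ij = (E*[ij,q] - F*[ij,p])/(EG - F^2)
Gamma_ppp = 0, Gamma_ppq = 0, Gamma_pqq = -11/20, Gamma_qpp = 0, Gamma_qpq = 2/11, Gamma_qqq = 0
X = (-1/4, 3), Y = (3/2, -1/2) at the point

Answer: (nabla_X Y)^p = 3/40, (nabla_X Y)^q = -773/88


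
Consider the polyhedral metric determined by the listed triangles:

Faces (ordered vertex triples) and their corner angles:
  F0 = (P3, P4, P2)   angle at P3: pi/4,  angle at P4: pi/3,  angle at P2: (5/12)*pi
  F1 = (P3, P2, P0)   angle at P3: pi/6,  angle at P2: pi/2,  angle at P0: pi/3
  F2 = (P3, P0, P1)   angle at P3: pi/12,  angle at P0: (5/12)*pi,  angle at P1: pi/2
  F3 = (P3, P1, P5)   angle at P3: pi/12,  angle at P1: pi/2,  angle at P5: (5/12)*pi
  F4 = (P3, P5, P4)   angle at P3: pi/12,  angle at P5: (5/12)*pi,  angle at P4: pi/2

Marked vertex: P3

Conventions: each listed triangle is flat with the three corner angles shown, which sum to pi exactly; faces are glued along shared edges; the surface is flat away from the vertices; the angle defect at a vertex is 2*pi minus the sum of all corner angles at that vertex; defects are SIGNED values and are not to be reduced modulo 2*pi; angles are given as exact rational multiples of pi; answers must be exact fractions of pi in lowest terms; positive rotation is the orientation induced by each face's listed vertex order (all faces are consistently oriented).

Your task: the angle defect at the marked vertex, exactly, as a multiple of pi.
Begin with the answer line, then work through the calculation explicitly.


Answer: defect(P3) = (4/3)*pi

Sum of corner angles at P3: (2/3)*pi
defect = 2*pi - (2/3)*pi


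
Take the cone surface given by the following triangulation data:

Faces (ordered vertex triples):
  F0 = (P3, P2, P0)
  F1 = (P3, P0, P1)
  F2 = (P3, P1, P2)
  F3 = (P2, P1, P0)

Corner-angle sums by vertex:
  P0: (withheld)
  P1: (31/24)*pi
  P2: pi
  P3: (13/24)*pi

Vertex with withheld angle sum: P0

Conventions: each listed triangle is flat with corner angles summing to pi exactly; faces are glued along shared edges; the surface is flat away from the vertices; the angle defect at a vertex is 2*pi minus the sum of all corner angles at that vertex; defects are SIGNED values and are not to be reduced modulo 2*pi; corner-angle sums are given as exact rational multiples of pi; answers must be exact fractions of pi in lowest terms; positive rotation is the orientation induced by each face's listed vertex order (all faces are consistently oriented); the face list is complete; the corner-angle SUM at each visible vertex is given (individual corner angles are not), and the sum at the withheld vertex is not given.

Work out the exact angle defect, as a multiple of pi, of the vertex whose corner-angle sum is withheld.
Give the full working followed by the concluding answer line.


V = 4, E = 6, F = 4; chi = V - E + F = 2
Gauss-Bonnet: total defect = 2*pi*chi = 4*pi; visible defects sum to (19/6)*pi

Answer: defect(P0) = (5/6)*pi


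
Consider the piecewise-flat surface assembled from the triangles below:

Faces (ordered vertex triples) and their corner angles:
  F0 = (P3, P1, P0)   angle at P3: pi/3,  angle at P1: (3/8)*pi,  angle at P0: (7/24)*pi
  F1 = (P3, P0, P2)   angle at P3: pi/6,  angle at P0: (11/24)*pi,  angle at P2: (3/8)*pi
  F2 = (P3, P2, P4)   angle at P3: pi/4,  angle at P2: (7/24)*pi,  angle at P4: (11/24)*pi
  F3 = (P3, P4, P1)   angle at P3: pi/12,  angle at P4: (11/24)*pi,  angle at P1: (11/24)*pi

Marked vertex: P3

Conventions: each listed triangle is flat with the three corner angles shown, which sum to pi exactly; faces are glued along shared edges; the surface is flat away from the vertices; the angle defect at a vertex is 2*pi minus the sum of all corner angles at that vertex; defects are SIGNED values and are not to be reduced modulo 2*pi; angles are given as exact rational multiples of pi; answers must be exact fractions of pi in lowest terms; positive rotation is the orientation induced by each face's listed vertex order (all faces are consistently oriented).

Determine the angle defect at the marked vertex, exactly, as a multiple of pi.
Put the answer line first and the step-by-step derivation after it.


Answer: defect(P3) = (7/6)*pi

Sum of corner angles at P3: (5/6)*pi
defect = 2*pi - (5/6)*pi
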